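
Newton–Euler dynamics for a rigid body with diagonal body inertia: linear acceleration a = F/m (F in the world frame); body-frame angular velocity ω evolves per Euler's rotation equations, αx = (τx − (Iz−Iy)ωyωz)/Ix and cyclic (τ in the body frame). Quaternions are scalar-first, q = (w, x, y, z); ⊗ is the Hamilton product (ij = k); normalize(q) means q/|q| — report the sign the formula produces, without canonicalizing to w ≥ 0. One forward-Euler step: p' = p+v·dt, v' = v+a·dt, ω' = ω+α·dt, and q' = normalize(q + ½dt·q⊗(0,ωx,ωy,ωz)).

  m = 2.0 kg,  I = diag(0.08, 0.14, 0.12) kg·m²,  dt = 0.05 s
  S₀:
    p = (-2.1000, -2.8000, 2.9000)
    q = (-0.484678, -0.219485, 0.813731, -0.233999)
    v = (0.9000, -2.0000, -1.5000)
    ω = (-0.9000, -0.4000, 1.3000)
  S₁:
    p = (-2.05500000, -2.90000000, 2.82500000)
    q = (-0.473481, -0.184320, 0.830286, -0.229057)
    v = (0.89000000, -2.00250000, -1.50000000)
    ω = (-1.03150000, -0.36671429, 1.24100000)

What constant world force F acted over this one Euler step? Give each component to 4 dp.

F = (-0.4000, -0.1000, 0.0000)

velocity change Δv = (-0.01000000, -0.00250000, 0.00000000)
applied force F = (-0.4000, -0.1000, 0.0000)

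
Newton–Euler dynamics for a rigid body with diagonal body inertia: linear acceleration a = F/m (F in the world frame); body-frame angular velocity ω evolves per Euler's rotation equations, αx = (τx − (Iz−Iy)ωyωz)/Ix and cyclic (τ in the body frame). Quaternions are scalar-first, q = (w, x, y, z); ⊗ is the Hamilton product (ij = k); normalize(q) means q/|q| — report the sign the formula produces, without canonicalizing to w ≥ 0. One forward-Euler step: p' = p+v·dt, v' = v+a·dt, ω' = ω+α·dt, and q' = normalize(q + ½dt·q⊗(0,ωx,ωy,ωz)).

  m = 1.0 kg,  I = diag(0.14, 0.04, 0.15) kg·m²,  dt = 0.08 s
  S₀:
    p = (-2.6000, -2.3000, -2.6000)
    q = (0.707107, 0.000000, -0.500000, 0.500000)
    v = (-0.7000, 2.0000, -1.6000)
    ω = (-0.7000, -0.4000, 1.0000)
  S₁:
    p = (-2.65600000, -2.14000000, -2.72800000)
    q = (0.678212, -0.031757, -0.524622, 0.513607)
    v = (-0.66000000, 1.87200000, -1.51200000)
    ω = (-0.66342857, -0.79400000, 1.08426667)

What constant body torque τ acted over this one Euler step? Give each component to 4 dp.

ω₁ − ω₀ = (0.03657143, -0.39400000, 0.08426667)
I·α + gyro = (0.0200, -0.1900, 0.1300)

τ = (0.0200, -0.1900, 0.1300)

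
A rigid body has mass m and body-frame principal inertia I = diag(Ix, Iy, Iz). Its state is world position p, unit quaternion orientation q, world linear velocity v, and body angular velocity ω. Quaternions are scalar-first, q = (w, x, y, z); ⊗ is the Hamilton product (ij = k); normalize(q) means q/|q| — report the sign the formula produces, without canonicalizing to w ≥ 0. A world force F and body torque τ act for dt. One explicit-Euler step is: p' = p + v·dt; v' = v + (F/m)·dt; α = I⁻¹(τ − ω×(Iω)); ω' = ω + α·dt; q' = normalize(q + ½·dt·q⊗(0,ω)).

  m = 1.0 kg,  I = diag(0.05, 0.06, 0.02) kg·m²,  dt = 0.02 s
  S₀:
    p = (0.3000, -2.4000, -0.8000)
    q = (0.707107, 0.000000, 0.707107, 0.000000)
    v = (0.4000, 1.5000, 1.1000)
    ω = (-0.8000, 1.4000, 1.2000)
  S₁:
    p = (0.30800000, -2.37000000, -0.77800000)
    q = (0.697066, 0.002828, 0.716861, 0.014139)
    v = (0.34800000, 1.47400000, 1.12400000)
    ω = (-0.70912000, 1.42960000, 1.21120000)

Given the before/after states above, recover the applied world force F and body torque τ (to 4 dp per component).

F = (-2.6000, -1.3000, 1.2000)
τ = (0.1600, 0.0600, 0.0000)

Δv = v₁−v₀ = (-0.05200000, -0.02600000, 0.02400000)
F = m·Δv/dt = (-2.6000, -1.3000, 1.2000)
Δω = ω₁−ω₀ = (0.09088000, 0.02960000, 0.01120000)
gyro term ω₀×Iω₀ = (-0.0672, -0.0288, -0.0112)
τ = I·(Δω/dt) + ω₀×(Iω₀) = (0.1600, 0.0600, 0.0000)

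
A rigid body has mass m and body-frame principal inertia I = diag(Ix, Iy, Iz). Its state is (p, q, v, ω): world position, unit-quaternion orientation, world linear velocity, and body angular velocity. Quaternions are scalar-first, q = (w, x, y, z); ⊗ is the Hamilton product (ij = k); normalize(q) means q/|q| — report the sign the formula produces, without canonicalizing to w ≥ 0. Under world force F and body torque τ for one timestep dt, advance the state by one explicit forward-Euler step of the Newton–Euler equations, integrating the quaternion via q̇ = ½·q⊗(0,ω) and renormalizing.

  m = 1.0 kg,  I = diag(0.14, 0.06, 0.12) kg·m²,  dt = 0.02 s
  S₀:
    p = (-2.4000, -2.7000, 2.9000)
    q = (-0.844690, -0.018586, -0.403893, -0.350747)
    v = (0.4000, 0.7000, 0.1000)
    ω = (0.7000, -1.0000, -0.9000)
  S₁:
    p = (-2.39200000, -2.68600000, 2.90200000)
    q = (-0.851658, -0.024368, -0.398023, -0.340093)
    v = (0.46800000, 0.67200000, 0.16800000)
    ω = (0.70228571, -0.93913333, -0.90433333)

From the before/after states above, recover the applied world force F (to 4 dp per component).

Δv = v₁−v₀ = (0.06800000, -0.02800000, 0.06800000)
m·(v₁−v₀)/dt = (3.4000, -1.4000, 3.4000)

F = (3.4000, -1.4000, 3.4000)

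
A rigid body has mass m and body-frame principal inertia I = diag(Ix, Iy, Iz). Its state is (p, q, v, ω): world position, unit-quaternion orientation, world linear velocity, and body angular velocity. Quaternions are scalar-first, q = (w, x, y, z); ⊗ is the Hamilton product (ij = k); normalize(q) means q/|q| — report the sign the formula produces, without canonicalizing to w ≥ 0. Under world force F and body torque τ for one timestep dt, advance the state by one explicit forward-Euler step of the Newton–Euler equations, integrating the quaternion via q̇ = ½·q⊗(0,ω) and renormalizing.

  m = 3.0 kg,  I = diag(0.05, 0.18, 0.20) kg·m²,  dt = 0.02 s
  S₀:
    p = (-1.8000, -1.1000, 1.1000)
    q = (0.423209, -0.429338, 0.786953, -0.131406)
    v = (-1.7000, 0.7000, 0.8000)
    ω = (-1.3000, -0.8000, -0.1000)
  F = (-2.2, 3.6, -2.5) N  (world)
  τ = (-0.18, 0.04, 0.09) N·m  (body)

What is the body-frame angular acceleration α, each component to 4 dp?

gyro term ω×Iω = (0.0016, -0.0195, 0.1352)
angular accel α = (-3.6320, 0.3306, -0.2260)

α = (-3.6320, 0.3306, -0.2260)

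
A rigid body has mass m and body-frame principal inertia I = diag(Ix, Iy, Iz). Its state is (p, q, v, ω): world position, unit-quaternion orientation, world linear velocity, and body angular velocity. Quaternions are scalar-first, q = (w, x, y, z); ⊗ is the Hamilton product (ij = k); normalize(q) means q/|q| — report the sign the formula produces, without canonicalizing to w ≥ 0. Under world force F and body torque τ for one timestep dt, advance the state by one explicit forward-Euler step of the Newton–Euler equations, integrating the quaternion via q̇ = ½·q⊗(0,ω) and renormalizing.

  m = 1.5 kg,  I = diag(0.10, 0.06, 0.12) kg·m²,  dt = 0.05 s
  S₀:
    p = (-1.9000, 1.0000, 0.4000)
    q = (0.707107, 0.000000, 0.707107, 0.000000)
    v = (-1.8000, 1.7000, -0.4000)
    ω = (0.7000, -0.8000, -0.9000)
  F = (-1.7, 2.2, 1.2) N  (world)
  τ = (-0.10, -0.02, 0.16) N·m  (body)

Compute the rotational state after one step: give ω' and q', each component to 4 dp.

angular accel α = (-1.4320, -0.5433, 1.1467)
new body rate ω' = (0.6284, -0.8272, -0.8427)
2q̇ = q⊗(0,ω) = (0.5656856, -0.1414214, -0.5656856, -1.1313712)
q' = normalize(q + ½dt·q⊗(0,ω)) = (0.7208, -0.0035, 0.6925, -0.0283)

ω' = (0.6284, -0.8272, -0.8427)
q' = (0.7208, -0.0035, 0.6925, -0.0283)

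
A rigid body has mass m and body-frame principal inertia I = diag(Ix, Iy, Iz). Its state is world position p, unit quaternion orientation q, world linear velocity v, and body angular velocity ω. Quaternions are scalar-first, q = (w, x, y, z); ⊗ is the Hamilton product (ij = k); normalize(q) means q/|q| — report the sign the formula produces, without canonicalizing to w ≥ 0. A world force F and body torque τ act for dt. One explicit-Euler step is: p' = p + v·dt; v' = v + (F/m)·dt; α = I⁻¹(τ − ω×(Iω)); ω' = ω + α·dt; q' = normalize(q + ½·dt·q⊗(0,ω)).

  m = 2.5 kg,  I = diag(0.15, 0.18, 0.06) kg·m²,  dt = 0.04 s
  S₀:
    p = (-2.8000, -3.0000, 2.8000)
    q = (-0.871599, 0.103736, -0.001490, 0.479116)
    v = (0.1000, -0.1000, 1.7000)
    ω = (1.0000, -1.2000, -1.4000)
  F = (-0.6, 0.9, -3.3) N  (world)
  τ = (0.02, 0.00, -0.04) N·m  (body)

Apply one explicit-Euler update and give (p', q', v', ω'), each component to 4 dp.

linear accel F/m = (-0.2400, 0.3600, -1.3200)
p + v·dt = (-2.7960, -3.0040, 2.8680)
v' = v + a·dt = (0.0904, -0.0856, 1.6472)
precession coupling ω×(Iω) = (-0.2016, -0.1260, -0.0360)
α = I⁻¹(τ − ω×Iω) = (1.4773, 0.7000, -0.0667)
new body rate ω' = (1.0591, -1.1720, -1.4027)
q⊗(0,ω) = (0.5652384, -0.2945738, 1.6702652, 1.0972454)
updated quaternion q' = (-0.8595, 0.0978, 0.0319, 0.5006)

p' = (-2.7960, -3.0040, 2.8680)
q' = (-0.8595, 0.0978, 0.0319, 0.5006)
v' = (0.0904, -0.0856, 1.6472)
ω' = (1.0591, -1.1720, -1.4027)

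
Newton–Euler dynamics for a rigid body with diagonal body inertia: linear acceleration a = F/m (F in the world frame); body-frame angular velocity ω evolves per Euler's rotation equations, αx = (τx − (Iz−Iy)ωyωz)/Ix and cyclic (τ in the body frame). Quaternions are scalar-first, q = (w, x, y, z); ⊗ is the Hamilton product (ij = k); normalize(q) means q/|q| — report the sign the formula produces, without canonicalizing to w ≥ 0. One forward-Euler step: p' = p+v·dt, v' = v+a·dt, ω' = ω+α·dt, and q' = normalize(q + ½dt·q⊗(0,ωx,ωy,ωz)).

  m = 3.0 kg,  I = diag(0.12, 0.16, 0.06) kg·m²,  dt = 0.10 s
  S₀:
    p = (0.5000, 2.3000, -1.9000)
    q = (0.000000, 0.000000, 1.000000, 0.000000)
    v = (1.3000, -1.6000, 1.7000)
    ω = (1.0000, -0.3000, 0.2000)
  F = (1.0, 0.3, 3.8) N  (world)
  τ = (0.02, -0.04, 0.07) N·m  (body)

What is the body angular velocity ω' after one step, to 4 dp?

precession coupling ω×(Iω) = (0.0060, 0.0120, -0.0120)
α = I⁻¹(τ − ω×Iω) = (0.1167, -0.3250, 1.3667)
new body rate ω' = (1.0117, -0.3325, 0.3367)

ω' = (1.0117, -0.3325, 0.3367)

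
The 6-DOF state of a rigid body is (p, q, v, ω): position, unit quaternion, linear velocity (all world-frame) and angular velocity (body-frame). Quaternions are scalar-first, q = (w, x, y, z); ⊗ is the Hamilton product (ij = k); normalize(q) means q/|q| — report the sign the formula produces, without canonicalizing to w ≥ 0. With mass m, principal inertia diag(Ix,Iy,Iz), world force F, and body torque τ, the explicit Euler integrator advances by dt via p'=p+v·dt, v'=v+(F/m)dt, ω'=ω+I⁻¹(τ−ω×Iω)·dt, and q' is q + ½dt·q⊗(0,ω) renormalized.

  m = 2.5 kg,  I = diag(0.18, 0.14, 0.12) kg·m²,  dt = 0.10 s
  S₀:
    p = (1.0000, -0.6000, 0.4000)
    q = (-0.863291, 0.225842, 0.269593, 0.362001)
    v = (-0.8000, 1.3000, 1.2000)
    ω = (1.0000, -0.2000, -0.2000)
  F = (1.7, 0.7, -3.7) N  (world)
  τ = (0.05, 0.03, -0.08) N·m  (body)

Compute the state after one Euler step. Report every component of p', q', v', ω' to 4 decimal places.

α = I⁻¹(τ − ω×Iω) = (0.2822, 0.3000, -0.7333)
new body rate ω' = (1.0282, -0.1700, -0.2733)
q⊗(0,ω) = (-0.0995232, -0.8448094, 0.5798276, -0.1421032)
q' = normalize(q + ½dt·q⊗(0,ω)) = (-0.8671, 0.1834, 0.2982, 0.3544)
new position p' = (0.9200, -0.4700, 0.5200)
v + (F/m)dt = (-0.7320, 1.3280, 1.0520)

p' = (0.9200, -0.4700, 0.5200)
q' = (-0.8671, 0.1834, 0.2982, 0.3544)
v' = (-0.7320, 1.3280, 1.0520)
ω' = (1.0282, -0.1700, -0.2733)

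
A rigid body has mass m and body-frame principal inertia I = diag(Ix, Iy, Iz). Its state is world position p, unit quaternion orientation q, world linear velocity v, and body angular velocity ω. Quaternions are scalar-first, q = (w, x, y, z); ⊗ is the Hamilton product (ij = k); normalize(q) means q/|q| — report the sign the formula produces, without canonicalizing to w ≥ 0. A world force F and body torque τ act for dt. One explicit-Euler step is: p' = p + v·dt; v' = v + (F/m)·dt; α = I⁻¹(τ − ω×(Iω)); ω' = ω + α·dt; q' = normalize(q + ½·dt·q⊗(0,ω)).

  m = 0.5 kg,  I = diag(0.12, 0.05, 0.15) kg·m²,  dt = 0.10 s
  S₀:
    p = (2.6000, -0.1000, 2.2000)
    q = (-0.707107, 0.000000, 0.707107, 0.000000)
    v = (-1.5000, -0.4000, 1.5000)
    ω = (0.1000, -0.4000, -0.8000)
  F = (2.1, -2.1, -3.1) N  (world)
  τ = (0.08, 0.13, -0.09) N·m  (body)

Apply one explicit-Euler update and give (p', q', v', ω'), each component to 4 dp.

p' = (2.4500, -0.1400, 2.3500)
q' = (-0.6923, -0.0318, 0.7205, 0.0247)
v' = (-1.0800, -0.8200, 0.8800)
ω' = (0.1400, -0.1448, -0.8619)

a = (4.2000, -4.2000, -6.2000)
p' = p + v·dt = (2.4500, -0.1400, 2.3500)
new velocity v' = (-1.0800, -0.8200, 0.8800)
ω×(Iω) gyroscopic = (0.0320, 0.0024, 0.0028)
α = I⁻¹(τ − ω×Iω) = (0.4000, 2.5520, -0.6187)
new body rate ω' = (0.1400, -0.1448, -0.8619)
q⊗(0,ω) = (0.2828428, -0.6363963, 0.2828428, 0.4949749)
q' = normalize(q + ½dt·q⊗(0,ω)) = (-0.6923, -0.0318, 0.7205, 0.0247)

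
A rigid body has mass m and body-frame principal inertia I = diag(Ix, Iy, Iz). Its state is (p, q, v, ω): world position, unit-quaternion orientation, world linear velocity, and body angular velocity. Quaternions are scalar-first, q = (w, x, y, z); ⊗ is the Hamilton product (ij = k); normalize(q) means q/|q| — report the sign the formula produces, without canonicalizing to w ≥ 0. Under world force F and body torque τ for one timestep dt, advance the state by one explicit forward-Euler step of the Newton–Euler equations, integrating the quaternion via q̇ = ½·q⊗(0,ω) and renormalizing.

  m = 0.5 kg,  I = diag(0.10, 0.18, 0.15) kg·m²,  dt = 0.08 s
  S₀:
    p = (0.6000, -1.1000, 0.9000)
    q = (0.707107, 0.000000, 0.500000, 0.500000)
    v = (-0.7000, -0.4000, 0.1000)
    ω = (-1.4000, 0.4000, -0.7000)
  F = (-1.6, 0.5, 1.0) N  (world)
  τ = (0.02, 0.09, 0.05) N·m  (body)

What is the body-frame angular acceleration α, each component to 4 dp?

gyro term ω×Iω = (0.0084, -0.0490, -0.0448)
α = I⁻¹(τ − ω×Iω) = (0.1160, 0.7722, 0.6320)

α = (0.1160, 0.7722, 0.6320)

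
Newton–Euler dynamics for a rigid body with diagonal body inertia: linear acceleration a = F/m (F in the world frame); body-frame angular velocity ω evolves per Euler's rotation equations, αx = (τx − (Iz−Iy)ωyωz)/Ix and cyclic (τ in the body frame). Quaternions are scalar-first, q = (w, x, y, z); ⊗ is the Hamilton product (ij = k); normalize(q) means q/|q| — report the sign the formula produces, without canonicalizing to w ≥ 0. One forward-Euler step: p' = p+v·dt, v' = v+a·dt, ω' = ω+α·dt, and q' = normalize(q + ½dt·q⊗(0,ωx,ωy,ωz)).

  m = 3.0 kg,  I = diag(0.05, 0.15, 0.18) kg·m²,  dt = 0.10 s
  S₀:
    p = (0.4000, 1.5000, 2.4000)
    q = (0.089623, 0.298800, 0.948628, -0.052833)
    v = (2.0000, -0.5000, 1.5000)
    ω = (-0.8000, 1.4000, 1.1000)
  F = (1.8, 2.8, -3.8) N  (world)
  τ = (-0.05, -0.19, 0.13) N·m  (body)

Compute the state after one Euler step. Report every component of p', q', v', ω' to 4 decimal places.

p' = p + v·dt = (0.6000, 1.4500, 2.5500)
v' = v + a·dt = (2.0600, -0.4067, 1.3733)
α = I⁻¹(τ − ω×Iω) = (-1.9240, -2.0293, 1.3444)
ω + α·dt = (-0.9924, 1.1971, 1.2344)
Hamilton product q⊗(0,ω) = (-1.0309229, 1.0457586, -0.1609414, 1.2758077)
updated quaternion q' = (0.0379, 0.3494, 0.9361, 0.0109)

p' = (0.6000, 1.4500, 2.5500)
q' = (0.0379, 0.3494, 0.9361, 0.0109)
v' = (2.0600, -0.4067, 1.3733)
ω' = (-0.9924, 1.1971, 1.2344)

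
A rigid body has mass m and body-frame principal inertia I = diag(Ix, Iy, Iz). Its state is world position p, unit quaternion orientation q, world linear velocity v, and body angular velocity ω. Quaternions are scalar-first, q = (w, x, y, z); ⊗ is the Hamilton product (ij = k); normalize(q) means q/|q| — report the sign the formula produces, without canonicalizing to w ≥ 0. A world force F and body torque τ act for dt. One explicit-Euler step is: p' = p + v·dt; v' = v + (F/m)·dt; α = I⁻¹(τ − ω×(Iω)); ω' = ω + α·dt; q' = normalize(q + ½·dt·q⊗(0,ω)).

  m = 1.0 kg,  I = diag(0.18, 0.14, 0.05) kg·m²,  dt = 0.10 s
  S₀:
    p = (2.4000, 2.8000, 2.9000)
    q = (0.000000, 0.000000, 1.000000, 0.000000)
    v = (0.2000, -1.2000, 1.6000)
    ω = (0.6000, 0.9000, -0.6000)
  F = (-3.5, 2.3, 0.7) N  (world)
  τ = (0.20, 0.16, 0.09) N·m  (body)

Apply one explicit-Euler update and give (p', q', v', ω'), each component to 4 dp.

p' = (2.4200, 2.6800, 3.0600)
q' = (-0.0449, -0.0299, 0.9981, -0.0299)
v' = (-0.1500, -0.9700, 1.6700)
ω' = (0.6841, 1.0477, -0.3768)

new position p' = (2.4200, 2.6800, 3.0600)
v' = v + a·dt = (-0.1500, -0.9700, 1.6700)
angular accel α = (0.8411, 1.4771, 2.2320)
ω' = ω + α·dt = (0.6841, 1.0477, -0.3768)
q⊗(0,ω) = (-0.9000000, -0.6000000, 0.0000000, -0.6000000)
q + ½dt·q⊗(0,ω), renormalized = (-0.0449, -0.0299, 0.9981, -0.0299)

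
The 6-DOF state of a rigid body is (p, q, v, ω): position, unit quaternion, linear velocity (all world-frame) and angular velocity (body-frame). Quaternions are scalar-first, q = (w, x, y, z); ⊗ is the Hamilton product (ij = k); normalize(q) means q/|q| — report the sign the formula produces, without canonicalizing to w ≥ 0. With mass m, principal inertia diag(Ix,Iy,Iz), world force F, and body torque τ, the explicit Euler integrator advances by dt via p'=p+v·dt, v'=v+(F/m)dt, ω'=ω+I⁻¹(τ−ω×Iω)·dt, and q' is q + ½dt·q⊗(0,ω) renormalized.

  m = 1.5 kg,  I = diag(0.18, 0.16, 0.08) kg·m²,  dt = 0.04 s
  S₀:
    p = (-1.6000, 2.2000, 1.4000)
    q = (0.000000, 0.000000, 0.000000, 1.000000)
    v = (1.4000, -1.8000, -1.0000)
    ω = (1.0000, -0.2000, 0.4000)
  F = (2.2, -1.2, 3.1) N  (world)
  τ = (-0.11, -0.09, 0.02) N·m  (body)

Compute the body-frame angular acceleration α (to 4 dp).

α = (-0.6467, -0.8125, 0.2000)

precession coupling ω×(Iω) = (0.0064, 0.0400, 0.0040)
(τ − ω×Iω)/I = (-0.6467, -0.8125, 0.2000)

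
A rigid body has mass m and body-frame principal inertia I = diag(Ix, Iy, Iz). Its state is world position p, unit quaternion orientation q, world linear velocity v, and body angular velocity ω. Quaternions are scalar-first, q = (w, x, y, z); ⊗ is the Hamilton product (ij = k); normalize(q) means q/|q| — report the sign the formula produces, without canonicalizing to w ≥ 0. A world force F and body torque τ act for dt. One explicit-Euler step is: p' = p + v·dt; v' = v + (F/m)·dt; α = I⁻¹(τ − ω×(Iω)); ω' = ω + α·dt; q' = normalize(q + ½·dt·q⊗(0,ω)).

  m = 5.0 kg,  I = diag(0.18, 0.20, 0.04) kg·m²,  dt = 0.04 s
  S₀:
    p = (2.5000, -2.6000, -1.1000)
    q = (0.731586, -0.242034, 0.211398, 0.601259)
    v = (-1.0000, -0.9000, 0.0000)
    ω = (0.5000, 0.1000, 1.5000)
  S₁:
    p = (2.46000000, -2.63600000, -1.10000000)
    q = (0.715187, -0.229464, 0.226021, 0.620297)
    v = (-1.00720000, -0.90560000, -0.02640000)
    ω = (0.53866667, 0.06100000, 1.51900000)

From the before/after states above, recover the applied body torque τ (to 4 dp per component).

rate change Δω = (0.03866667, -0.03900000, 0.01900000)
applied torque τ = (0.1500, -0.0900, 0.0200)

τ = (0.1500, -0.0900, 0.0200)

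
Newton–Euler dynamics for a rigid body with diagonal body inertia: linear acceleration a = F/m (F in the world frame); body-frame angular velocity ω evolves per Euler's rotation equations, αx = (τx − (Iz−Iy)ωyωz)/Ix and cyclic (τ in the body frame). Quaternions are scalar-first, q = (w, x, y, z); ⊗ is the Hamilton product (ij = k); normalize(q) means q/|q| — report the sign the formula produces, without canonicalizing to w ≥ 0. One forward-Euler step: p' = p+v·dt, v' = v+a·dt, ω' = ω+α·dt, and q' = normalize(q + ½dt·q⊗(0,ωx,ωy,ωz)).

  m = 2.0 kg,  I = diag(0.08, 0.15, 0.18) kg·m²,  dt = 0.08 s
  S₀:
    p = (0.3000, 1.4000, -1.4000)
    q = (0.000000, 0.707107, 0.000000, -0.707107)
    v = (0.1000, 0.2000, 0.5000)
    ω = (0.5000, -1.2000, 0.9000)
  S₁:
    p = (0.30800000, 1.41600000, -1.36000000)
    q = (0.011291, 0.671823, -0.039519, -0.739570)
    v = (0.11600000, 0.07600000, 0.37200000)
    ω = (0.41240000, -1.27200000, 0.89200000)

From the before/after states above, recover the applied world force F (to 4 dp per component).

F = (0.4000, -3.1000, -3.2000)

Δv = v₁−v₀ = (0.01600000, -0.12400000, -0.12800000)
applied force F = (0.4000, -3.1000, -3.2000)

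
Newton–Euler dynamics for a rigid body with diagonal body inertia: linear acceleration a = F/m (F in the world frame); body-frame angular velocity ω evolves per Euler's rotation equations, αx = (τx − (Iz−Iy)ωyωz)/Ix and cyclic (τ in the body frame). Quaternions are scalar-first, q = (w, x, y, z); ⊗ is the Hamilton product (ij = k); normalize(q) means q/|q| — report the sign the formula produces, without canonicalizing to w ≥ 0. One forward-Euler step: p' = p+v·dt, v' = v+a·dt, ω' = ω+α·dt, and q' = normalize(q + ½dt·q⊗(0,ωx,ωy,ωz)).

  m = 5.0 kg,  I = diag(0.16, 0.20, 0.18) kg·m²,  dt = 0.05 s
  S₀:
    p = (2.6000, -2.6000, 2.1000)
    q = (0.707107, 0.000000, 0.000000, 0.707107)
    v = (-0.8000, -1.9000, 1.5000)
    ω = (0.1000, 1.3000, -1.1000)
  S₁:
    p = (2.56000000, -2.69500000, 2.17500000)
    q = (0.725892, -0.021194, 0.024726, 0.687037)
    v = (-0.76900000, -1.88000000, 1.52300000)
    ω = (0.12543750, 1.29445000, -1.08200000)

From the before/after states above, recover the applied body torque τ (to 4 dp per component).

Δω = ω₁−ω₀ = (0.02543750, -0.00555000, 0.01800000)
precession coupling = (0.0286, 0.0022, 0.0052)
τ = I·(Δω/dt) + ω₀×(Iω₀) = (0.1100, -0.0200, 0.0700)

τ = (0.1100, -0.0200, 0.0700)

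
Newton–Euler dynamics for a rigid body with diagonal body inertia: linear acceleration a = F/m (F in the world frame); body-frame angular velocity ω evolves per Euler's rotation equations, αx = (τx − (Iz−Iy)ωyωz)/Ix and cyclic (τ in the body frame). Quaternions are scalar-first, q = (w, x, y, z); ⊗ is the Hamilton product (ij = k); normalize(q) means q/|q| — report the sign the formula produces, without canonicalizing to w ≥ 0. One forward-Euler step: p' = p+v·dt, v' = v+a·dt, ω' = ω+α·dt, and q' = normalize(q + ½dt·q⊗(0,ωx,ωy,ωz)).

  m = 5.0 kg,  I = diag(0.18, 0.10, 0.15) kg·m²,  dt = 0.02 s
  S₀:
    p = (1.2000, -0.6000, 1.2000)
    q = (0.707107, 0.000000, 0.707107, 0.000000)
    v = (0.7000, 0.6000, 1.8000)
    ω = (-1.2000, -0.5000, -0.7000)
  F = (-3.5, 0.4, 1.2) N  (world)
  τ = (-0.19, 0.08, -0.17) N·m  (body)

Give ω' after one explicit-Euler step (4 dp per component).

precession coupling ω×(Iω) = (0.0175, 0.0252, -0.0480)
α = I⁻¹(τ − ω×Iω) = (-1.1528, 0.5480, -0.8133)
new body rate ω' = (-1.2231, -0.4890, -0.7163)

ω' = (-1.2231, -0.4890, -0.7163)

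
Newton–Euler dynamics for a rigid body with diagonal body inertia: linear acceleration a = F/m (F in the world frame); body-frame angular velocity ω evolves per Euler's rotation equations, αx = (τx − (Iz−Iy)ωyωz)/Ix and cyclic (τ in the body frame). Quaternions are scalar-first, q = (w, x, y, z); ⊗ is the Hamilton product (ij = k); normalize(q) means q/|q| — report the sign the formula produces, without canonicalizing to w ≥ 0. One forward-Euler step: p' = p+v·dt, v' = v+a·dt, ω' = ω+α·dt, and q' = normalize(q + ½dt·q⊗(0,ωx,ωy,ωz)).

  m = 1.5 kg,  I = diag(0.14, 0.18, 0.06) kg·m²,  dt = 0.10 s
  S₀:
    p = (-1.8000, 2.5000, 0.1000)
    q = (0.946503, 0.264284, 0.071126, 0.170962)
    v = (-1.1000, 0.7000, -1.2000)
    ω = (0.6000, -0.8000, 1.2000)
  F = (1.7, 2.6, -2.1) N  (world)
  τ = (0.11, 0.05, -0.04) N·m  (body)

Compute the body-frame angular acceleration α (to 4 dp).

gyro term ω×Iω = (0.1152, 0.0576, -0.0192)
angular accel α = (-0.0371, -0.0422, -0.3467)

α = (-0.0371, -0.0422, -0.3467)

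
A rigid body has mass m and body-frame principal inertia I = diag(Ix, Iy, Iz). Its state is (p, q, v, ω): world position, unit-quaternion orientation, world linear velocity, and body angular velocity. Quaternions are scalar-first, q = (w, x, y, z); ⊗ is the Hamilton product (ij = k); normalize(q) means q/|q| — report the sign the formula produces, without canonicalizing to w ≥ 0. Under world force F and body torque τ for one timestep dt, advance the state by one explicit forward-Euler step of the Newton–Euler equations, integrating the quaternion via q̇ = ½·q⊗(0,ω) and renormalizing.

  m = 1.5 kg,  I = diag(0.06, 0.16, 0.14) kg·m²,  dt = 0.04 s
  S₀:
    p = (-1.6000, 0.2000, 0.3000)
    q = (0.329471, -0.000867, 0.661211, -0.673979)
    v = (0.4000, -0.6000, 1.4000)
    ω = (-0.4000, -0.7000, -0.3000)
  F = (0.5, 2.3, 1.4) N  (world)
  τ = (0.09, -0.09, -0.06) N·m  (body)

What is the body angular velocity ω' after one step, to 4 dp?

ω' = (-0.3372, -0.7201, -0.3251)

gyro term ω×Iω = (-0.0042, -0.0096, 0.0280)
angular accel α = (1.5700, -0.5025, -0.6286)
new body rate ω' = (-0.3372, -0.7201, -0.3251)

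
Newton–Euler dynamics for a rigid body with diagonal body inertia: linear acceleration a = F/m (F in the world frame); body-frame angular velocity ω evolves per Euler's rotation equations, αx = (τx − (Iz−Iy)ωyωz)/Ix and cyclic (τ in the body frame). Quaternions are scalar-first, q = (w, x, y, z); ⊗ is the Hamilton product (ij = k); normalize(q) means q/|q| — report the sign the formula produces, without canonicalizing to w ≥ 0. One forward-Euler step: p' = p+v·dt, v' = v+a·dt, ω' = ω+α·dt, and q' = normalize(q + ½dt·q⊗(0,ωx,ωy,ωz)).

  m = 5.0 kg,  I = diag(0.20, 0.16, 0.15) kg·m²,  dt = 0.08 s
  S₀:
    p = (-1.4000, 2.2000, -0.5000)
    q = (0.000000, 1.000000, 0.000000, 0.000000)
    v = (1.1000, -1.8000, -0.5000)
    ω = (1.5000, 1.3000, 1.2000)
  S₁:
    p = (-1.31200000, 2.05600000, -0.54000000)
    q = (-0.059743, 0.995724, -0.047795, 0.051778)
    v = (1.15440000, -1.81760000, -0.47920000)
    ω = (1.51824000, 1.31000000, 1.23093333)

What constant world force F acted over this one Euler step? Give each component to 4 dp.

F = (3.4000, -1.1000, 1.3000)

Δv = v₁−v₀ = (0.05440000, -0.01760000, 0.02080000)
F = m·Δv/dt = (3.4000, -1.1000, 1.3000)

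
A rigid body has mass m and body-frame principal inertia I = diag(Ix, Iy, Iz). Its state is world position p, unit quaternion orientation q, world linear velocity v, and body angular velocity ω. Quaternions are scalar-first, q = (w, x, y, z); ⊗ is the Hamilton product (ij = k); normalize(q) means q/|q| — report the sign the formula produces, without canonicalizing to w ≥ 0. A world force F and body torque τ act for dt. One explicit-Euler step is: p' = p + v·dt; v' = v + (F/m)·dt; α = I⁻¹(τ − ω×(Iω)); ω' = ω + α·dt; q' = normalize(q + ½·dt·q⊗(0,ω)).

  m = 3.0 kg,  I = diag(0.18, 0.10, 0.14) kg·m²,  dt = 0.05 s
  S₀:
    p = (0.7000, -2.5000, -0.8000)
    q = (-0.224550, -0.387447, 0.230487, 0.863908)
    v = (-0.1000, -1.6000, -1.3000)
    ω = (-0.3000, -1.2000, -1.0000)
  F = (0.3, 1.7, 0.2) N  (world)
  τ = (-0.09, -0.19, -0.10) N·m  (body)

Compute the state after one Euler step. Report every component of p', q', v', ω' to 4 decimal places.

p' = (0.6950, -2.5800, -0.8650)
q' = (-0.1988, -0.3653, 0.2209, 0.8822)
v' = (-0.0950, -1.5717, -1.2967)
ω' = (-0.3383, -1.3010, -1.0254)

gyro term ω×Iω = (0.0480, 0.0120, -0.0288)
(τ − ω×Iω)/I = (-0.7667, -2.0200, -0.5086)
ω + α·dt = (-0.3383, -1.3010, -1.0254)
q⊗(0,ω) = (1.0242583, 0.8735676, -0.3771594, 0.7586325)
updated quaternion q' = (-0.1988, -0.3653, 0.2209, 0.8822)
a = (0.1000, 0.5667, 0.0667)
p + v·dt = (0.6950, -2.5800, -0.8650)
v' = v + a·dt = (-0.0950, -1.5717, -1.2967)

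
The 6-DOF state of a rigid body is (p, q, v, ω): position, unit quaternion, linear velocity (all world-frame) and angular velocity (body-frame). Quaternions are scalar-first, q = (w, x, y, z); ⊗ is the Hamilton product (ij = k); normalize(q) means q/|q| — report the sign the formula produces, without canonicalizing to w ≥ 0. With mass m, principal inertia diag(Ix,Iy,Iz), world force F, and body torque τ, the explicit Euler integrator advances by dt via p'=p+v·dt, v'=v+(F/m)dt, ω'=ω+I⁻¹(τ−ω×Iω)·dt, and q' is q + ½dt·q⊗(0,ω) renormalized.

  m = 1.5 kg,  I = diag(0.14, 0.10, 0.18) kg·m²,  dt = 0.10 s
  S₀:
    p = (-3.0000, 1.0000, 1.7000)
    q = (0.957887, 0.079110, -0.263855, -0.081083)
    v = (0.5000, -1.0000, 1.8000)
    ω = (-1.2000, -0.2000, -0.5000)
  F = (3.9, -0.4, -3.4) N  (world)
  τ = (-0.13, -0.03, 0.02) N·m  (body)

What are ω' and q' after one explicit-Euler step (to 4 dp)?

gyro term ω×Iω = (0.0080, -0.0240, -0.0096)
angular accel α = (-0.9857, -0.0600, 0.1644)
ω' = ω + α·dt = (-1.2986, -0.2060, -0.4836)
2q̇ = q⊗(0,ω) = (0.0016195, -1.0337535, -0.0547228, -0.8113915)
updated quaternion q' = (0.9559, 0.0274, -0.2660, -0.1214)

ω' = (-1.2986, -0.2060, -0.4836)
q' = (0.9559, 0.0274, -0.2660, -0.1214)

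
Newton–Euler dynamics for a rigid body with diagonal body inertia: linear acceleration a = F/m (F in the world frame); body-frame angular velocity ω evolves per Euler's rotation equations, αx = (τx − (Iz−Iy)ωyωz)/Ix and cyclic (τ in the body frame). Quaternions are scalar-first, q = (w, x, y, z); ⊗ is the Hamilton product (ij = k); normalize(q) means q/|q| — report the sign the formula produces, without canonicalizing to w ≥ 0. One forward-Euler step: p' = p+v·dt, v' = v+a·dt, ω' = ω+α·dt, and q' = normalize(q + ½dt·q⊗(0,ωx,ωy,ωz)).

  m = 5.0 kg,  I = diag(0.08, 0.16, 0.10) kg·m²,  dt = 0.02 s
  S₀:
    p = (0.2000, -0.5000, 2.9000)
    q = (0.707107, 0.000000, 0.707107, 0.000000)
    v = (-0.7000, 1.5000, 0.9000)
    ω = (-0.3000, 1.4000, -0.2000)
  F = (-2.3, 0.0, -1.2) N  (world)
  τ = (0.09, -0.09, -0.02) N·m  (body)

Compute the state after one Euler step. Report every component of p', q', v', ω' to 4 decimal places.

precession coupling ω×(Iω) = (0.0168, -0.0012, -0.0336)
angular accel α = (0.9150, -0.5550, 0.1360)
ω' = ω + α·dt = (-0.2817, 1.3889, -0.1973)
2q̇ = q⊗(0,ω) = (-0.9899498, -0.3535535, 0.9899498, 0.0707107)
q' = normalize(q + ½dt·q⊗(0,ω)) = (0.6971, -0.0035, 0.7169, 0.0007)
new position p' = (0.1860, -0.4700, 2.9180)
v' = v + a·dt = (-0.7092, 1.5000, 0.8952)

p' = (0.1860, -0.4700, 2.9180)
q' = (0.6971, -0.0035, 0.7169, 0.0007)
v' = (-0.7092, 1.5000, 0.8952)
ω' = (-0.2817, 1.3889, -0.1973)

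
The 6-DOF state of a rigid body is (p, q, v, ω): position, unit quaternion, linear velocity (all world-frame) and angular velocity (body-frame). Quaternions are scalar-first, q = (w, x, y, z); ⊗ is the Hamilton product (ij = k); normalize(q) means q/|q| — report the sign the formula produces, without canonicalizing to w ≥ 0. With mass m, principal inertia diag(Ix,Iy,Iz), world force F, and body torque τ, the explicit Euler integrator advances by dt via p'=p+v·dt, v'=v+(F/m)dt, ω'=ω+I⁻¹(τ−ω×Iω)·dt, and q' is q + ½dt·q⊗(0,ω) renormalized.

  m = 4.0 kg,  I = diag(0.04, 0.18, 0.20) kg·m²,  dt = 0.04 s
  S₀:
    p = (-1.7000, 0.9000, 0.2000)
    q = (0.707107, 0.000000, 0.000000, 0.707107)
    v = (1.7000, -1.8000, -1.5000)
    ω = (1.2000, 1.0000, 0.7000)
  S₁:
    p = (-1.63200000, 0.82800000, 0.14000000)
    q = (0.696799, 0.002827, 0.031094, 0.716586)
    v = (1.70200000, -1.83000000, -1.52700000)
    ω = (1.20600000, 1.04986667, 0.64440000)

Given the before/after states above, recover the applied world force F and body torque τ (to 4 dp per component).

Δv = v₁−v₀ = (0.00200000, -0.03000000, -0.02700000)
F = m·Δv/dt = (0.2000, -3.0000, -2.7000)
Δω = ω₁−ω₀ = (0.00600000, 0.04986667, -0.05560000)
precession coupling = (0.0140, -0.1344, 0.1680)
τ = I·(Δω/dt) + ω₀×(Iω₀) = (0.0200, 0.0900, -0.1100)

F = (0.2000, -3.0000, -2.7000)
τ = (0.0200, 0.0900, -0.1100)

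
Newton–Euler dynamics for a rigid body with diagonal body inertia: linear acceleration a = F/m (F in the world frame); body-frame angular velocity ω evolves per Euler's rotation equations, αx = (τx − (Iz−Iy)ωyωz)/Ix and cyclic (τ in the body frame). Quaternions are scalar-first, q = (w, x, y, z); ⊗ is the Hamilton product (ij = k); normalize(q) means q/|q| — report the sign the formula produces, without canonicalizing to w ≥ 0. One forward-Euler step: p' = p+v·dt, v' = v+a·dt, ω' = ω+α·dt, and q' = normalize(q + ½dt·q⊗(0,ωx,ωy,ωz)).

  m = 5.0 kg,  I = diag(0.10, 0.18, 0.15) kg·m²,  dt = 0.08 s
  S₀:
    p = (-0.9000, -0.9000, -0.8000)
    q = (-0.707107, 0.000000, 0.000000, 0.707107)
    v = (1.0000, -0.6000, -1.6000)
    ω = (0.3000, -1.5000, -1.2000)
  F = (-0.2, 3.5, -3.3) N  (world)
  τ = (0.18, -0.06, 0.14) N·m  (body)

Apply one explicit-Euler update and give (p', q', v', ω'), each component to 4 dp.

a = (-0.0400, 0.7000, -0.6600)
p' = p + v·dt = (-0.8200, -0.9480, -0.9280)
v' = v + a·dt = (0.9968, -0.5440, -1.6528)
gyro term ω×Iω = (-0.0540, 0.0180, -0.0360)
angular accel α = (2.3400, -0.4333, 1.1733)
new body rate ω' = (0.4872, -1.5347, -1.1061)
Hamilton product q⊗(0,ω) = (0.8485284, 0.8485284, 1.2727926, 0.8485284)
q' = normalize(q + ½dt·q⊗(0,ω)) = (-0.6711, 0.0338, 0.0508, 0.7388)

p' = (-0.8200, -0.9480, -0.9280)
q' = (-0.6711, 0.0338, 0.0508, 0.7388)
v' = (0.9968, -0.5440, -1.6528)
ω' = (0.4872, -1.5347, -1.1061)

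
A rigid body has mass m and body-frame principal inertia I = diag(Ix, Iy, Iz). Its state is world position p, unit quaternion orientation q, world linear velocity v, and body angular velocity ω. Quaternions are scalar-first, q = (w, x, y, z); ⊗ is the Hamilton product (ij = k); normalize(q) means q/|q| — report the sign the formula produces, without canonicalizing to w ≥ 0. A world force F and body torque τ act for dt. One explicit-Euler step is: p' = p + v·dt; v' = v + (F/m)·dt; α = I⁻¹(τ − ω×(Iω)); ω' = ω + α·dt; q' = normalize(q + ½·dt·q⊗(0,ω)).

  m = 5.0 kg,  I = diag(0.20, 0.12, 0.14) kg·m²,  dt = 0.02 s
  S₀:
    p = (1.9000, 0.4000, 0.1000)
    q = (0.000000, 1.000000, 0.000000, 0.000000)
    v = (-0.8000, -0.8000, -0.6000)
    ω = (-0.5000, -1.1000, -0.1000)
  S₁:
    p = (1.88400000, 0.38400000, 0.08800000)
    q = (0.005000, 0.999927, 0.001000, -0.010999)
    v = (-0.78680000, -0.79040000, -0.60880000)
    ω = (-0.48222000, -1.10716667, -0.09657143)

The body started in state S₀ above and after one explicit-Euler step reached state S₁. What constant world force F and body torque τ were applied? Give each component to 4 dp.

F = (3.3000, 2.4000, -2.2000)
τ = (0.1800, -0.0400, -0.0200)

velocity change Δv = (0.01320000, 0.00960000, -0.00880000)
F = m·Δv/dt = (3.3000, 2.4000, -2.2000)
Δω = ω₁−ω₀ = (0.01778000, -0.00716667, 0.00342857)
precession coupling = (0.0022, 0.0030, -0.0440)
τ = I·(Δω/dt) + ω₀×(Iω₀) = (0.1800, -0.0400, -0.0200)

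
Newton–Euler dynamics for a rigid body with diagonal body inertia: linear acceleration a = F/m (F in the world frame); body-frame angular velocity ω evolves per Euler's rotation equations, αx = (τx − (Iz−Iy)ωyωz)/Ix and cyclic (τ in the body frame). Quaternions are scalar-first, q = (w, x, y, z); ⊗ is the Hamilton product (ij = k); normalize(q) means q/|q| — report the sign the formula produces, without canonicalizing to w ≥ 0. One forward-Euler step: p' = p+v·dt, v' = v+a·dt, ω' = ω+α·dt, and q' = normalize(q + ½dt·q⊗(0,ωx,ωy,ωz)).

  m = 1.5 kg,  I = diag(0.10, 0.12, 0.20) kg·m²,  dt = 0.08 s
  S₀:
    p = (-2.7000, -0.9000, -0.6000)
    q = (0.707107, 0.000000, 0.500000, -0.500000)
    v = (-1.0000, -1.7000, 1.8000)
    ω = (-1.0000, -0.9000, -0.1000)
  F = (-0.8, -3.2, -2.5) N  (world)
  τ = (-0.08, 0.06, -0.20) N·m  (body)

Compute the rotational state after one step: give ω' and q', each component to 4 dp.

(τ − ω×Iω)/I = (-0.8720, 0.5833, -1.0900)
new body rate ω' = (-1.0698, -0.8533, -0.1872)
2q̇ = q⊗(0,ω) = (0.4000000, -1.2071070, -0.1363963, 0.4292893)
updated quaternion q' = (0.7221, -0.0482, 0.4938, -0.4821)

ω' = (-1.0698, -0.8533, -0.1872)
q' = (0.7221, -0.0482, 0.4938, -0.4821)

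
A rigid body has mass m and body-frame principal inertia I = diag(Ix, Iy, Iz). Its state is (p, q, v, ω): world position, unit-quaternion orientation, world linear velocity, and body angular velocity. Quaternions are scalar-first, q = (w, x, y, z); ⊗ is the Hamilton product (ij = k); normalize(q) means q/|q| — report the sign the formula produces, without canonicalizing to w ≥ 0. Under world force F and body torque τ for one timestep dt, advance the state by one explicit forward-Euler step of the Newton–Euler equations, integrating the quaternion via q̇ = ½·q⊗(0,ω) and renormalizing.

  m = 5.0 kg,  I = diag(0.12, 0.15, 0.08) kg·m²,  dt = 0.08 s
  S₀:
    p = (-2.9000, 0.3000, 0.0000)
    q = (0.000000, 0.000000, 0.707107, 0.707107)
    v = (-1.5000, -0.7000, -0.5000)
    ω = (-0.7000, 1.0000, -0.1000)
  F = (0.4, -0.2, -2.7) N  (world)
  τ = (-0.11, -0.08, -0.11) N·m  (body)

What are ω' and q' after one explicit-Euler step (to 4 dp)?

α = I⁻¹(τ − ω×Iω) = (-0.9750, -0.5520, -1.1125)
ω + α·dt = (-0.7780, 0.9558, -0.1890)
Hamilton product q⊗(0,ω) = (-0.6363963, -0.7778177, -0.4949749, 0.4949749)
updated quaternion q' = (-0.0254, -0.0311, 0.6865, 0.7260)

ω' = (-0.7780, 0.9558, -0.1890)
q' = (-0.0254, -0.0311, 0.6865, 0.7260)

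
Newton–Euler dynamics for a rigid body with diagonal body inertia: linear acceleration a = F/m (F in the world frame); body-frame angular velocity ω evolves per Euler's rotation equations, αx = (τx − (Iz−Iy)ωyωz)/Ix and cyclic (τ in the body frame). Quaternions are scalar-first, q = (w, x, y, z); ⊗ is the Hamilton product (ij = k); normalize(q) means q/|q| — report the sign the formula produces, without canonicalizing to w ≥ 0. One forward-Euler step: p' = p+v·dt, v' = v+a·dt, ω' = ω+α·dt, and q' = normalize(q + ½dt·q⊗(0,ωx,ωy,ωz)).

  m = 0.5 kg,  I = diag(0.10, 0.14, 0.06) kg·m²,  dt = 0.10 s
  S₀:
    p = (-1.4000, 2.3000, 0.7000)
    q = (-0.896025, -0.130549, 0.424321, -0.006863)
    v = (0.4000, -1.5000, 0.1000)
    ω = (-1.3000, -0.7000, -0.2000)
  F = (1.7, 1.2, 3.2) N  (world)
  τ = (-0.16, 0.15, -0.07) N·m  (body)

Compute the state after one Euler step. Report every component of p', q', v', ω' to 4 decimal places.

p' = (-1.3600, 2.1500, 0.7100)
q' = (-0.8873, -0.0766, 0.4536, 0.0342)
v' = (0.7400, -1.2600, 0.7400)
ω' = (-1.4488, -0.6003, -0.3773)

a = F/m = (3.4000, 2.4000, 6.4000)
p + v·dt = (-1.3600, 2.1500, 0.7100)
new velocity v' = (0.7400, -1.2600, 0.7400)
(τ − ω×Iω)/I = (-1.4880, 0.9971, -1.7733)
new body rate ω' = (-1.4488, -0.6003, -0.3773)
2q̇ = q⊗(0,ω) = (0.1259384, 1.0751642, 0.6100296, 0.8222066)
q' = normalize(q + ½dt·q⊗(0,ω)) = (-0.8873, -0.0766, 0.4536, 0.0342)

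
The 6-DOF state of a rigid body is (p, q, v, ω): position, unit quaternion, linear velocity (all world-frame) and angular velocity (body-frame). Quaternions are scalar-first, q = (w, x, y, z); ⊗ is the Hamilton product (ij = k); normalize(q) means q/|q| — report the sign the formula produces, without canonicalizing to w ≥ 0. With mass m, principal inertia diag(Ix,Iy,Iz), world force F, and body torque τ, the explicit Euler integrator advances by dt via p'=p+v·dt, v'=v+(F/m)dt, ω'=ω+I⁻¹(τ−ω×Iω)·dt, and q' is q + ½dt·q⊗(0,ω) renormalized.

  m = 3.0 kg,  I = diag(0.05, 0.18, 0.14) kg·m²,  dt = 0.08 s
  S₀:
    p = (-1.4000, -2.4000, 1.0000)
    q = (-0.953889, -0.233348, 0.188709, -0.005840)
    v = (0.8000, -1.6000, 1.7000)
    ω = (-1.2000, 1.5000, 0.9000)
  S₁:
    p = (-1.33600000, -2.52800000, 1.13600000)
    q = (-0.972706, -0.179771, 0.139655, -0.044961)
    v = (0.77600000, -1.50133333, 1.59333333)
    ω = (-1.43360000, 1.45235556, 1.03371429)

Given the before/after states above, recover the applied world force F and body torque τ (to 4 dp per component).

F = (-0.9000, 3.7000, -4.0000)
τ = (-0.2000, -0.0100, 0.0000)

rate change Δω = (-0.23360000, -0.04764444, 0.13371429)
τ = I·(Δω/dt) + ω₀×(Iω₀) = (-0.2000, -0.0100, 0.0000)
v₁ − v₀ = (-0.02400000, 0.09866667, -0.10666667)
F = m·Δv/dt = (-0.9000, 3.7000, -4.0000)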